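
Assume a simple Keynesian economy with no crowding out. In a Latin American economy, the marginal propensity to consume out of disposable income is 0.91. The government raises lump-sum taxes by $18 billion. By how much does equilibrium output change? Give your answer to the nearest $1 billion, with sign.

A lump-sum tax change of +$18 billion shifts disposable income by −$18 billion; first-round consumption changes by −c × ΔT = −0.91 × (+$18 billion) = −$16.38 billion.
Expenditure multiplier = 1/(1 − MPC) = 1/(1 − 0.91) = 1/0.09 ≈ 11.111.
The tax multiplier is −c × k ≈ −10.111, so ΔY = k × (−c·ΔT) = (−$16.38 billion) / 0.09 = −$182 billion.

−$182 billion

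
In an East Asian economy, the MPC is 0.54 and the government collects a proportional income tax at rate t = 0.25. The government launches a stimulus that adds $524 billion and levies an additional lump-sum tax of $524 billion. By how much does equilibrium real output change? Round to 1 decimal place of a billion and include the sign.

Expenditure multiplier = 1/(1 − c(1−t)) = 1/(1 − 0.54×0.75) = 1/0.595 ≈ 1.681.
ΔG contributes k·ΔG = (+$524 billion) / 0.595 ≈ +$880.7 billion.
ΔT of +$524 billion changes first-round spending by −c·ΔT = −$282.96 billion, contributing k·(−c·ΔT) = (−$282.96 billion) / 0.595 ≈ −$475.6 billion.
Net ΔY = k(ΔG − c·ΔT) = (+$241.04 billion) / 0.595 ≈ +$405.1 billion.

+$405.1 billion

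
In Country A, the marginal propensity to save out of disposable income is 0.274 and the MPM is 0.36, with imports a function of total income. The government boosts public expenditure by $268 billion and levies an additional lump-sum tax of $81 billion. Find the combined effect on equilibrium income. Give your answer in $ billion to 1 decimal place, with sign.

+$330.0 billion

MPC = 1 − MPS = 1 − 0.274 = 0.726.
Expenditure multiplier = 1/(1 − c + m) = 1/(1 − 0.726 + 0.36) = 1/0.634 ≈ 1.577.
ΔG contributes k·ΔG = (+$268 billion) / 0.634 ≈ +$422.7 billion.
ΔT of +$81 billion changes first-round spending by −c·ΔT = −$58.806 billion, contributing k·(−c·ΔT) = (−$58.806 billion) / 0.634 ≈ −$92.8 billion.
Net ΔY = k(ΔG − c·ΔT) = (+$209.194 billion) / 0.634 ≈ +$330 billion.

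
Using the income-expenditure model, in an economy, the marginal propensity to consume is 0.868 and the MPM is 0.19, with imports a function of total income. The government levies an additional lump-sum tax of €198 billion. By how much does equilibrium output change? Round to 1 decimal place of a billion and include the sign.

−€533.7 billion

A lump-sum tax change of +€198 billion shifts disposable income by −€198 billion; first-round consumption changes by −c × ΔT = −0.868 × (+€198 billion) = −€171.864 billion.
Expenditure multiplier = 1/(1 − c + m) = 1/(1 − 0.868 + 0.19) = 1/0.322 ≈ 3.106.
The tax multiplier is −c × k ≈ −2.696, so ΔY = k × (−c·ΔT) = (−€171.864 billion) / 0.322 ≈ −€533.7 billion.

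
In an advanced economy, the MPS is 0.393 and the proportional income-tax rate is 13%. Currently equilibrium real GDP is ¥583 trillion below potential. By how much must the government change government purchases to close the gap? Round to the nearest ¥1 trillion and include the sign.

MPC = 1 − MPS = 1 − 0.393 = 0.607.
Spending multiplier = 1/(1 − c(1−t)) = 1/(1 − 0.607×0.87) = 1/0.47191 ≈ 2.119.
Need ΔY = +¥583 trillion, so ΔG = ΔY/k = (+¥583 trillion) × 0.47191 ≈ +¥275 trillion.
The government should increase government purchases by ¥275 trillion.

+¥275 trillion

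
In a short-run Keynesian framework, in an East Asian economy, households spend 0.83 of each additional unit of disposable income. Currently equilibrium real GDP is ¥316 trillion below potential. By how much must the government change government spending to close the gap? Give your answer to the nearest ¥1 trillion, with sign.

Spending multiplier = 1/(1 − MPC) = 1/(1 − 0.83) = 1/0.17 ≈ 5.882.
Need ΔY = +¥316 trillion, so ΔG = ΔY/k = (+¥316 trillion) × 0.17 ≈ +¥54 trillion.
The government should increase government spending by ¥54 trillion.

+¥54 trillion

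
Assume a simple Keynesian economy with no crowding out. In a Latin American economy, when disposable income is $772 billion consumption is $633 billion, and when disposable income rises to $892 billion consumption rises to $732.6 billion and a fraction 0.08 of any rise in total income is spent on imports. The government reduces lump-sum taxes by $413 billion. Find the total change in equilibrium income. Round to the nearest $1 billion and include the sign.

+$1,371 billion

MPC = ΔC/ΔYd = (732.6 − 633)/(892 − 772) = 99.6/120 = 0.83.
A lump-sum tax change of −$413 billion shifts disposable income by +$413 billion; first-round consumption changes by −c × ΔT = −0.83 × (−$413 billion) = +$342.79 billion.
Expenditure multiplier = 1/(1 − c + m) = 1/(1 − 0.83 + 0.08) = 1/0.25 = 4.
The tax multiplier is −c × k = −3.32, so ΔY = k × (−c·ΔT) = (+$342.79 billion) / 0.25 ≈ +$1,371 billion.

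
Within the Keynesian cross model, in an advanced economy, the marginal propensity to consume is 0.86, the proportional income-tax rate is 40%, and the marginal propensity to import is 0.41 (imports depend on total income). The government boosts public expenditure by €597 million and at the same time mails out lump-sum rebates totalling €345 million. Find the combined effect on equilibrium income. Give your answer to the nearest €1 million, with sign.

+€1,000 million

Expenditure multiplier = 1/(1 − c(1−t) + m) = 1/(1 − 0.86×0.6 + 0.41) = 1/0.894 ≈ 1.119.
ΔG contributes k·ΔG = (+€597 million) / 0.894 ≈ +€667.8 million.
ΔT of −€345 million changes first-round spending by −c·ΔT = +€296.7 million, contributing k·(−c·ΔT) = (+€296.7 million) / 0.894 ≈ +€331.9 million.
Net ΔY = k(ΔG − c·ΔT) = (+€893.7 million) / 0.894 ≈ +€1,000 million.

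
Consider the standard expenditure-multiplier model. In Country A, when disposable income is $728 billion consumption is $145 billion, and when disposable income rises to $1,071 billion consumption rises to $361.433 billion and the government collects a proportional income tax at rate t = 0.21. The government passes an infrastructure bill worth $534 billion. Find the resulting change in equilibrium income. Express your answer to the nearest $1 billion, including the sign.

+$1,065 billion

MPC = ΔC/ΔYd = (361.433 − 145)/(1,071 − 728) = 216.433/343 = 0.631.
Spending multiplier = 1/(1 − c(1−t)) = 1/(1 − 0.631×0.79) = 1/0.50151 ≈ 1.994.
ΔY = k × ΔG = (+$534 billion) / 0.50151 ≈ +$1,065 billion.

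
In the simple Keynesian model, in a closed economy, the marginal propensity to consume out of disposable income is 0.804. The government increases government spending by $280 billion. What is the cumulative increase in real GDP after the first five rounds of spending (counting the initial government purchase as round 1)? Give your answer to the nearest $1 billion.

Round 1 adds ΔG = $280 billion; each later round is MPC = 0.804 times the previous.
After 5 rounds: 280 + 225.12 + 180.99648 + 145.52116992 + 116.99902061568 = ΔG·(1 − c^5)/(1 − c) = 280 × (1 − 0.335954330625024)/0.196 ≈ $949 billion.

$949 billion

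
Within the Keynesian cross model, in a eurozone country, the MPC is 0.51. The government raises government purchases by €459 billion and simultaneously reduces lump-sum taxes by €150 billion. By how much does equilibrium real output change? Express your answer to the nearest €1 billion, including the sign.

Expenditure multiplier = 1/(1 − MPC) = 1/(1 − 0.51) = 1/0.49 ≈ 2.041.
ΔG contributes k·ΔG = (+€459 billion) / 0.49 ≈ +€936.7 billion.
ΔT of −€150 billion changes first-round spending by −c·ΔT = +€76.5 billion, contributing k·(−c·ΔT) = (+€76.5 billion) / 0.49 ≈ +€156.1 billion.
Net ΔY = k(ΔG − c·ΔT) = (+€535.5 billion) / 0.49 ≈ +€1,093 billion.

+€1,093 billion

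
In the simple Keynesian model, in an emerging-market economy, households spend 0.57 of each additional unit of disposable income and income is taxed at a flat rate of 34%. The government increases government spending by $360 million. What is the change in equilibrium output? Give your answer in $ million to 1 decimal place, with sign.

Spending multiplier = 1/(1 − c(1−t)) = 1/(1 − 0.57×0.66) = 1/0.6238 ≈ 1.603.
ΔY = k × ΔG = (+$360 million) / 0.6238 ≈ +$577.1 million.

+$577.1 million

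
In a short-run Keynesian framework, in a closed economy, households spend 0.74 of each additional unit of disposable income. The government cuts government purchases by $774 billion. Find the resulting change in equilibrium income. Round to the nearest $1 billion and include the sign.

Spending multiplier = 1/(1 − MPC) = 1/(1 − 0.74) = 1/0.26 ≈ 3.846.
ΔY = k × ΔG = (−$774 billion) / 0.26 ≈ −$2,977 billion.

−$2,977 billion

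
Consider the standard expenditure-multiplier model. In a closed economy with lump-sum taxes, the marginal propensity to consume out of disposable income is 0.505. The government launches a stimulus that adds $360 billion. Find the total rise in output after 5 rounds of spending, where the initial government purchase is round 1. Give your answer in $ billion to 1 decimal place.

Round 1 adds ΔG = $360 billion; each later round is MPC = 0.505 times the previous.
After 5 rounds: 360 + 181.8 + 91.809 + 46.363545 + 23.413590225 = ΔG·(1 − c^5)/(1 − c) = 360 × (1 − 0.032844064065625)/0.495 ≈ $703.4 billion.

$703.4 billion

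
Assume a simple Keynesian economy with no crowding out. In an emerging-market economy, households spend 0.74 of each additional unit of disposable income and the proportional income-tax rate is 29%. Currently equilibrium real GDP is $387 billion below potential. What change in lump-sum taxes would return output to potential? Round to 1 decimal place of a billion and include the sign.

Spending multiplier = 1/(1 − c(1−t)) = 1/(1 − 0.74×0.71) = 1/0.4746 ≈ 2.107.
Tax multiplier = −c·k = −0.74/0.4746 ≈ −1.559. Need ΔY = +$387 billion, so ΔT = ΔY/(−c·k) = −(+$387 billion) × 0.4746 / 0.74 ≈ −$248.2 billion.
The government should cut lump-sum taxes by $248.2 billion.

−$248.2 billion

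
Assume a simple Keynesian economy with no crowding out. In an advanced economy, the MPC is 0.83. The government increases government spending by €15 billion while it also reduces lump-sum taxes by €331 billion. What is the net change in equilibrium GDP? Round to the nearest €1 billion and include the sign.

Expenditure multiplier = 1/(1 − MPC) = 1/(1 − 0.83) = 1/0.17 ≈ 5.882.
ΔG contributes k·ΔG = (+€15 billion) / 0.17 ≈ +€88.2 billion.
ΔT of −€331 billion changes first-round spending by −c·ΔT = +€274.73 billion, contributing k·(−c·ΔT) = (+€274.73 billion) / 0.17 ≈ +€1,616.1 billion.
Net ΔY = k(ΔG − c·ΔT) = (+€289.73 billion) / 0.17 ≈ +€1,704 billion.

+€1,704 billion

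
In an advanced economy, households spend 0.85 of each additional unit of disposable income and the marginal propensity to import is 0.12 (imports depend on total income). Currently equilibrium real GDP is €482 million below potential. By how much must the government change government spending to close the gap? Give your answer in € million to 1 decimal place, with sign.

+€130.1 million

Spending multiplier = 1/(1 − c + m) = 1/(1 − 0.85 + 0.12) = 1/0.27 ≈ 3.704.
Need ΔY = +€482 million, so ΔG = ΔY/k = (+€482 million) × 0.27 ≈ +€130.1 million.
The government should increase government spending by €130.1 million.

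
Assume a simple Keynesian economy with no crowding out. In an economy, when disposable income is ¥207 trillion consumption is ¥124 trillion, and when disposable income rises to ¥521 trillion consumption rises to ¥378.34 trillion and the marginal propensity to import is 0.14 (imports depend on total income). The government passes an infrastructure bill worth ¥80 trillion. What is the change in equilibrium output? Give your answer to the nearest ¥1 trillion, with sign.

MPC = ΔC/ΔYd = (378.34 − 124)/(521 − 207) = 254.34/314 = 0.81.
Expenditure multiplier = 1/(1 − c + m) = 1/(1 − 0.81 + 0.14) = 1/0.33 ≈ 3.03.
ΔY = k × ΔG = (+¥80 trillion) / 0.33 ≈ +¥242 trillion.

+¥242 trillion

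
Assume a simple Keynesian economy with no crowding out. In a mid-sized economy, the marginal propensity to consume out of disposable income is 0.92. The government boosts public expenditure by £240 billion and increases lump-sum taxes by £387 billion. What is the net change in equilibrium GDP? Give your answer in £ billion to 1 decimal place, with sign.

Expenditure multiplier = 1/(1 − MPC) = 1/(1 − 0.92) = 1/0.08 = 12.5.
ΔG contributes k·ΔG = (+£240 billion) / 0.08 = +£3,000 billion.
ΔT of +£387 billion changes first-round spending by −c·ΔT = −£356.04 billion, contributing k·(−c·ΔT) = (−£356.04 billion) / 0.08 = −£4,450.5 billion.
Net ΔY = k(ΔG − c·ΔT) = (−£116.04 billion) / 0.08 = −£1,450.5 billion.

−£1,450.5 billion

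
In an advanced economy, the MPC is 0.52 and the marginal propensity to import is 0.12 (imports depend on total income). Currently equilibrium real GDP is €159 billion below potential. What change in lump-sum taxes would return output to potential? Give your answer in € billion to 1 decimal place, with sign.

Spending multiplier = 1/(1 − c + m) = 1/(1 − 0.52 + 0.12) = 1/0.6 ≈ 1.667.
Tax multiplier = −c·k = −0.52/0.6 ≈ −0.867. Need ΔY = +€159 billion, so ΔT = ΔY/(−c·k) = −(+€159 billion) × 0.6 / 0.52 ≈ −€183.5 billion.
The government should cut lump-sum taxes by €183.5 billion.

−€183.5 billion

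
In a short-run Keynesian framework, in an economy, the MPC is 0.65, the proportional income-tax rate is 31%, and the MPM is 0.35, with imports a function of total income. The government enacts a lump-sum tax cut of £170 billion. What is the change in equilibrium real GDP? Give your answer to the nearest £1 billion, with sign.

+£123 billion

A lump-sum tax change of −£170 billion shifts disposable income by +£170 billion; first-round consumption changes by −c × ΔT = −0.65 × (−£170 billion) = +£110.5 billion.
Expenditure multiplier = 1/(1 − c(1−t) + m) = 1/(1 − 0.65×0.69 + 0.35) = 1/0.9015 ≈ 1.109.
The tax multiplier is −c × k ≈ −0.721, so ΔY = k × (−c·ΔT) = (+£110.5 billion) / 0.9015 ≈ +£123 billion.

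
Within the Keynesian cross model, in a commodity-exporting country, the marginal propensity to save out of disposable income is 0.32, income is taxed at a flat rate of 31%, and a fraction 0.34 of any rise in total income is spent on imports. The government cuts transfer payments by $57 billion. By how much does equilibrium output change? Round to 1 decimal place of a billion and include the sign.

MPC = 1 − MPS = 1 − 0.32 = 0.68.
The transfer change shifts disposable income by −$57 billion, so first-round consumption changes by c·ΔTR = 0.68 × (−$57 billion) = −$38.76 billion.
Expenditure multiplier = 1/(1 − c(1−t) + m) = 1/(1 − 0.68×0.69 + 0.34) = 1/0.8708 ≈ 1.148.
The transfer multiplier is c × k ≈ 0.781, so ΔY = k × (c·ΔTR) = (−$38.76 billion) / 0.8708 ≈ −$44.5 billion.

−$44.5 billion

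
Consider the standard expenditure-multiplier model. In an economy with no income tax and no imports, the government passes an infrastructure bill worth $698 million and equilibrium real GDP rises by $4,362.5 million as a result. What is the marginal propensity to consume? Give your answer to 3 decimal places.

0.840

Implied spending multiplier k = ΔY/ΔG = 4,362.5/698 = 6.25.
Since k = 1/(1 − MPC), MPC = 1 − 1/k = 1 − ΔG/ΔY = 1 − 698/4,362.5 = 0.840.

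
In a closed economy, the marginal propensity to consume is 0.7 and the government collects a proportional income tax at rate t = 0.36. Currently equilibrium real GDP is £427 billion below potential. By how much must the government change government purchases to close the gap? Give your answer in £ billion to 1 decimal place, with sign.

Spending multiplier = 1/(1 − c(1−t)) = 1/(1 − 0.7×0.64) = 1/0.552 ≈ 1.812.
Need ΔY = +£427 billion, so ΔG = ΔY/k = (+£427 billion) × 0.552 ≈ +£235.7 billion.
The government should increase government purchases by £235.7 billion.

+£235.7 billion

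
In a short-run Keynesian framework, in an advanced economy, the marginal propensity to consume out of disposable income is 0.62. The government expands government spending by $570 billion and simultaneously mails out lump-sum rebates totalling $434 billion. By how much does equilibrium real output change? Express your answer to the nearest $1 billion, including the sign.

+$2,208 billion

Expenditure multiplier = 1/(1 − MPC) = 1/(1 − 0.62) = 1/0.38 ≈ 2.632.
ΔG contributes k·ΔG = (+$570 billion) / 0.38 = +$1,500 billion.
ΔT of −$434 billion changes first-round spending by −c·ΔT = +$269.08 billion, contributing k·(−c·ΔT) = (+$269.08 billion) / 0.38 ≈ +$708.1 billion.
Net ΔY = k(ΔG − c·ΔT) = (+$839.08 billion) / 0.38 ≈ +$2,208 billion.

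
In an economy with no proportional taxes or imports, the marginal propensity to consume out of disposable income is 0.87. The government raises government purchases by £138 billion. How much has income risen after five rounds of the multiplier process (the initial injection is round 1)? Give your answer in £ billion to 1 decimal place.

Round 1 adds ΔG = £138 billion; each later round is MPC = 0.87 times the previous.
After 5 rounds: 138 + 120.06 + 104.4522 + 90.873414 + 79.05987018 = ΔG·(1 − c^5)/(1 − c) = 138 × (1 − 0.4984209207)/0.13 ≈ £532.4 billion.

£532.4 billion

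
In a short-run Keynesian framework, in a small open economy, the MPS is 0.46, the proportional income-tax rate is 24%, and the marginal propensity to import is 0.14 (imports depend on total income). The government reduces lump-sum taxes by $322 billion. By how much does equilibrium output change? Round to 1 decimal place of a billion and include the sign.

+$238.3 billion

MPC = 1 − MPS = 1 − 0.46 = 0.54.
A lump-sum tax change of −$322 billion shifts disposable income by +$322 billion; first-round consumption changes by −c × ΔT = −0.54 × (−$322 billion) = +$173.88 billion.
Expenditure multiplier = 1/(1 − c(1−t) + m) = 1/(1 − 0.54×0.76 + 0.14) = 1/0.7296 ≈ 1.371.
The tax multiplier is −c × k ≈ −0.74, so ΔY = k × (−c·ΔT) = (+$173.88 billion) / 0.7296 ≈ +$238.3 billion.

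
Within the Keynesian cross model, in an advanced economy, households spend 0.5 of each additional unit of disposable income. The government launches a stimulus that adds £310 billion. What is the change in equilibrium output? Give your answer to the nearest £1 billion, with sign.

+£620 billion

Expenditure multiplier = 1/(1 − MPC) = 1/(1 − 0.5) = 1/0.5 = 2.
ΔY = k × ΔG = (+£310 billion) / 0.5 = +£620 billion.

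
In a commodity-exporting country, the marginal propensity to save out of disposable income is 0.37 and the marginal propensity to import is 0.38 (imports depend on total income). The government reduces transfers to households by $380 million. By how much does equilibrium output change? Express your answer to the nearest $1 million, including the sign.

−$319 million

MPC = 1 − MPS = 1 − 0.37 = 0.63.
The transfer change shifts disposable income by −$380 million, so first-round consumption changes by c·ΔTR = 0.63 × (−$380 million) = −$239.4 million.
Expenditure multiplier = 1/(1 − c + m) = 1/(1 − 0.63 + 0.38) = 1/0.75 ≈ 1.333.
The transfer multiplier is c × k = 0.84, so ΔY = k × (c·ΔTR) = (−$239.4 million) / 0.75 ≈ −$319 million.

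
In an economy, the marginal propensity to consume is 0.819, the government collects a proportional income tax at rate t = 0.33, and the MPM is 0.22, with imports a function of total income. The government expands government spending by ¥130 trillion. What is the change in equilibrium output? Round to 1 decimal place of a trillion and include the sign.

Spending multiplier = 1/(1 − c(1−t) + m) = 1/(1 − 0.819×0.67 + 0.22) = 1/0.67127 ≈ 1.49.
ΔY = k × ΔG = (+¥130 trillion) / 0.67127 ≈ +¥193.7 trillion.

+¥193.7 trillion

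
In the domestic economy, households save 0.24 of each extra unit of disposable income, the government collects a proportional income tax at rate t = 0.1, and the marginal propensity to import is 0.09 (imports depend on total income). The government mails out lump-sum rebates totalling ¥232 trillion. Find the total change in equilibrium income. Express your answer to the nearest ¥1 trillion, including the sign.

MPC = 1 − MPS = 1 − 0.24 = 0.76.
A lump-sum tax change of −¥232 trillion shifts disposable income by +¥232 trillion; first-round consumption changes by −c × ΔT = −0.76 × (−¥232 trillion) = +¥176.32 trillion.
Expenditure multiplier = 1/(1 − c(1−t) + m) = 1/(1 − 0.76×0.9 + 0.09) = 1/0.406 ≈ 2.463.
The tax multiplier is −c × k ≈ −1.872, so ΔY = k × (−c·ΔT) = (+¥176.32 trillion) / 0.406 ≈ +¥434 trillion.

+¥434 trillion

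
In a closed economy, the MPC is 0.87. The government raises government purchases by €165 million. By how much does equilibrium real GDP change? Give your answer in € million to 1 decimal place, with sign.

+€1,269.2 million

Government-spending multiplier = 1/(1 − MPC) = 1/(1 − 0.87) = 1/0.13 ≈ 7.692.
ΔY = k × ΔG = (+€165 million) / 0.13 ≈ +€1,269.2 million.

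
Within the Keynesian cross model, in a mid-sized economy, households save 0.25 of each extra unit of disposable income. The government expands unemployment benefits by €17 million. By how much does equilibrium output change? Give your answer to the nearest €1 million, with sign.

+€51 million

MPC = 1 − MPS = 1 − 0.25 = 0.75.
The transfer change shifts disposable income by +€17 million, so first-round consumption changes by c·ΔTR = 0.75 × (+€17 million) = +€12.75 million.
Expenditure multiplier = 1/(1 − MPC) = 1/(1 − 0.75) = 1/0.25 = 4.
The transfer multiplier is c × k = 3, so ΔY = k × (c·ΔTR) = (+€12.75 million) / 0.25 = +€51 million.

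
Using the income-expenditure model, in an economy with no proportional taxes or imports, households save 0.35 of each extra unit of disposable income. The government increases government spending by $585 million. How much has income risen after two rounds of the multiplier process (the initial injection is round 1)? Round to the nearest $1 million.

$965 million

MPC = 1 − MPS = 1 − 0.35 = 0.65.
Round 1 adds ΔG = $585 million; each later round is MPC = 0.65 times the previous.
After 2 rounds: 585 + 380.25 = ΔG·(1 − c^2)/(1 − c) = 585 × (1 − 0.4225)/0.35 ≈ $965 million.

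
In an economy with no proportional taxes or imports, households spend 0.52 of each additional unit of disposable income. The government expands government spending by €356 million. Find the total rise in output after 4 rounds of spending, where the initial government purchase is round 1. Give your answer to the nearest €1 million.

€687 million

Round 1 adds ΔG = €356 million; each later round is MPC = 0.52 times the previous.
After 4 rounds: 356 + 185.12 + 96.2624 + 50.056448 = ΔG·(1 − c^4)/(1 − c) = 356 × (1 − 0.07311616)/0.48 ≈ €687 million.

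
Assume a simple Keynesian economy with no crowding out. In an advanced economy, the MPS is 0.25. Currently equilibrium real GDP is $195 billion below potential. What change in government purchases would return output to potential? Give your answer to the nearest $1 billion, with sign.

MPC = 1 − MPS = 1 − 0.25 = 0.75.
Spending multiplier = 1/(1 − MPC) = 1/(1 − 0.75) = 1/0.25 = 4.
Need ΔY = +$195 billion, so ΔG = ΔY/k = (+$195 billion) × 0.25 ≈ +$49 billion.
The government should increase government purchases by $49 billion.

+$49 billion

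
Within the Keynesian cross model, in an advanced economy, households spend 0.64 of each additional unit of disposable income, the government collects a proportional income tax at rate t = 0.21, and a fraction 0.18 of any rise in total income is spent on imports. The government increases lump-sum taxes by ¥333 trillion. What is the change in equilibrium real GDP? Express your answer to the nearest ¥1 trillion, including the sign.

A lump-sum tax change of +¥333 trillion shifts disposable income by −¥333 trillion; first-round consumption changes by −c × ΔT = −0.64 × (+¥333 trillion) = −¥213.12 trillion.
Expenditure multiplier = 1/(1 − c(1−t) + m) = 1/(1 − 0.64×0.79 + 0.18) = 1/0.6744 ≈ 1.483.
The tax multiplier is −c × k ≈ −0.949, so ΔY = k × (−c·ΔT) = (−¥213.12 trillion) / 0.6744 ≈ −¥316 trillion.

−¥316 trillion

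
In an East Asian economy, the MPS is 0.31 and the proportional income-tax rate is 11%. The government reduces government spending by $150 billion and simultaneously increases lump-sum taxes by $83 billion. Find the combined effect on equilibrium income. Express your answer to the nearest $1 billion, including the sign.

MPC = 1 − MPS = 1 − 0.31 = 0.69.
Expenditure multiplier = 1/(1 − c(1−t)) = 1/(1 − 0.69×0.89) = 1/0.3859 ≈ 2.591.
ΔG contributes k·ΔG = (−$150 billion) / 0.3859 ≈ −$388.7 billion.
ΔT of +$83 billion changes first-round spending by −c·ΔT = −$57.27 billion, contributing k·(−c·ΔT) = (−$57.27 billion) / 0.3859 ≈ −$148.4 billion.
Net ΔY = k(ΔG − c·ΔT) = (−$207.27 billion) / 0.3859 ≈ −$537 billion.

−$537 billion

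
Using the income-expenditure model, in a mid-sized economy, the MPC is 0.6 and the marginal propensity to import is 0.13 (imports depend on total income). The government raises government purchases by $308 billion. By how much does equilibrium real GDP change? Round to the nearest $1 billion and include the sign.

Spending multiplier = 1/(1 − c + m) = 1/(1 − 0.6 + 0.13) = 1/0.53 ≈ 1.887.
ΔY = k × ΔG = (+$308 billion) / 0.53 ≈ +$581 billion.

+$581 billion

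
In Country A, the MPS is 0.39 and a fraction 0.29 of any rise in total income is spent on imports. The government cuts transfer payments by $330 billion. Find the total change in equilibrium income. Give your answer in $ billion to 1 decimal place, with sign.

MPC = 1 − MPS = 1 − 0.39 = 0.61.
The transfer change shifts disposable income by −$330 billion, so first-round consumption changes by c·ΔTR = 0.61 × (−$330 billion) = −$201.3 billion.
Expenditure multiplier = 1/(1 − c + m) = 1/(1 − 0.61 + 0.29) = 1/0.68 ≈ 1.471.
The transfer multiplier is c × k ≈ 0.897, so ΔY = k × (c·ΔTR) = (−$201.3 billion) / 0.68 ≈ −$296 billion.

−$296.0 billion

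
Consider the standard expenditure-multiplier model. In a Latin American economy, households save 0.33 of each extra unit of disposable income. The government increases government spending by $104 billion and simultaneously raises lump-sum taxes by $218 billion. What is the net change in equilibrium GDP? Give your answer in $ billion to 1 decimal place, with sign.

MPC = 1 − MPS = 1 − 0.33 = 0.67.
Expenditure multiplier = 1/(1 − MPC) = 1/(1 − 0.67) = 1/0.33 ≈ 3.03.
ΔG contributes k·ΔG = (+$104 billion) / 0.33 ≈ +$315.2 billion.
ΔT of +$218 billion changes first-round spending by −c·ΔT = −$146.06 billion, contributing k·(−c·ΔT) = (−$146.06 billion) / 0.33 ≈ −$442.6 billion.
Net ΔY = k(ΔG − c·ΔT) = (−$42.06 billion) / 0.33 ≈ −$127.5 billion.

−$127.5 billion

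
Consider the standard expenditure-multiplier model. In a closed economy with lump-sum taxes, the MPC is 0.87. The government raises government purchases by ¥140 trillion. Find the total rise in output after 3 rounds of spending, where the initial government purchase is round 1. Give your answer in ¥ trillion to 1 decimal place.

Round 1 adds ΔG = ¥140 trillion; each later round is MPC = 0.87 times the previous.
After 3 rounds: 140 + 121.8 + 105.966 = ΔG·(1 − c^3)/(1 − c) = 140 × (1 − 0.658503)/0.13 ≈ ¥367.8 trillion.

¥367.8 trillion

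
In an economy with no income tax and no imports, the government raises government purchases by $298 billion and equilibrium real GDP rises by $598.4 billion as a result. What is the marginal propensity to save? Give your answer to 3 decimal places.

Implied spending multiplier k = ΔY/ΔG = 598.4/298 ≈ 2.0081.
Since k = 1/(1 − MPC), MPC = 1 − 1/k = 1 − ΔG/ΔY = 1 − 298/598.4 ≈ 0.502.
MPS = 1 − MPC = 0.498.

0.498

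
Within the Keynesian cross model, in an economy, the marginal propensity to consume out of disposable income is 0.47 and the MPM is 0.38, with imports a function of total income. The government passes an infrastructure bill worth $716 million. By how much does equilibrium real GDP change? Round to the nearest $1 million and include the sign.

Expenditure multiplier = 1/(1 − c + m) = 1/(1 − 0.47 + 0.38) = 1/0.91 ≈ 1.099.
ΔY = k × ΔG = (+$716 million) / 0.91 ≈ +$787 million.

+$787 million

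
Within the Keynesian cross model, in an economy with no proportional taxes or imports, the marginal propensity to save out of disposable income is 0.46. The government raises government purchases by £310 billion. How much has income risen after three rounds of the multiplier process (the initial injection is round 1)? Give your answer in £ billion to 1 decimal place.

MPC = 1 − MPS = 1 − 0.46 = 0.54.
Round 1 adds ΔG = £310 billion; each later round is MPC = 0.54 times the previous.
After 3 rounds: 310 + 167.4 + 90.396 = ΔG·(1 − c^3)/(1 − c) = 310 × (1 − 0.157464)/0.46 ≈ £567.8 billion.

£567.8 billion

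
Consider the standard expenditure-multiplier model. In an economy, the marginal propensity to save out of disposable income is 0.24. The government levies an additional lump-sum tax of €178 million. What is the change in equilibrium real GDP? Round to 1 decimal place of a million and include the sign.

MPC = 1 − MPS = 1 − 0.24 = 0.76.
A lump-sum tax change of +€178 million shifts disposable income by −€178 million; first-round consumption changes by −c × ΔT = −0.76 × (+€178 million) = −€135.28 million.
Expenditure multiplier = 1/(1 − MPC) = 1/(1 − 0.76) = 1/0.24 ≈ 4.167.
The tax multiplier is −c × k ≈ −3.167, so ΔY = k × (−c·ΔT) = (−€135.28 million) / 0.24 ≈ −€563.7 million.

−€563.7 million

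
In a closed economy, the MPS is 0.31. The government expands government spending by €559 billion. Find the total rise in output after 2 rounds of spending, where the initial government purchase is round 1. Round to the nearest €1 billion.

MPC = 1 − MPS = 1 − 0.31 = 0.69.
Round 1 adds ΔG = €559 billion; each later round is MPC = 0.69 times the previous.
After 2 rounds: 559 + 385.71 = ΔG·(1 − c^2)/(1 − c) = 559 × (1 − 0.4761)/0.31 ≈ €945 billion.

€945 billion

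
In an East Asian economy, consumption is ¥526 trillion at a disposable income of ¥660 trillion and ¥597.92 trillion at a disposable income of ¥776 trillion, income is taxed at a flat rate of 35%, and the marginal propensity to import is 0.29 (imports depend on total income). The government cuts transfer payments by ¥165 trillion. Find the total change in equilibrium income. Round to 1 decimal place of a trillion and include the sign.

MPC = ΔC/ΔYd = (597.92 − 526)/(776 − 660) = 71.92/116 = 0.62.
The transfer change shifts disposable income by −¥165 trillion, so first-round consumption changes by c·ΔTR = 0.62 × (−¥165 trillion) = −¥102.3 trillion.
Expenditure multiplier = 1/(1 − c(1−t) + m) = 1/(1 − 0.62×0.65 + 0.29) = 1/0.887 ≈ 1.127.
The transfer multiplier is c × k ≈ 0.699, so ΔY = k × (c·ΔTR) = (−¥102.3 trillion) / 0.887 ≈ −¥115.3 trillion.

−¥115.3 trillion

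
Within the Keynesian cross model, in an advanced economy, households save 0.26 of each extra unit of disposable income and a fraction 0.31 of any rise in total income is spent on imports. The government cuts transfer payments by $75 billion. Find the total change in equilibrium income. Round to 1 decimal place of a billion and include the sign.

MPC = 1 − MPS = 1 − 0.26 = 0.74.
The transfer change shifts disposable income by −$75 billion, so first-round consumption changes by c·ΔTR = 0.74 × (−$75 billion) = −$55.5 billion.
Expenditure multiplier = 1/(1 − c + m) = 1/(1 − 0.74 + 0.31) = 1/0.57 ≈ 1.754.
The transfer multiplier is c × k ≈ 1.298, so ΔY = k × (c·ΔTR) = (−$55.5 billion) / 0.57 ≈ −$97.4 billion.

−$97.4 billion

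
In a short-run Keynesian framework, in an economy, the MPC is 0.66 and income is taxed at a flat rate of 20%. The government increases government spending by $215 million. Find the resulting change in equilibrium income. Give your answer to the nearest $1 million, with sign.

Government-spending multiplier = 1/(1 − c(1−t)) = 1/(1 − 0.66×0.8) = 1/0.472 ≈ 2.119.
ΔY = k × ΔG = (+$215 million) / 0.472 ≈ +$456 million.

+$456 million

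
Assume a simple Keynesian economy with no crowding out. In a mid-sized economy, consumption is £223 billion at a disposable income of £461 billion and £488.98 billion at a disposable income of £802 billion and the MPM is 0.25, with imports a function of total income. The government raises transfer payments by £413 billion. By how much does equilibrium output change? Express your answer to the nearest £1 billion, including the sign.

MPC = ΔC/ΔYd = (488.98 − 223)/(802 − 461) = 265.98/341 = 0.78.
The transfer change shifts disposable income by +£413 billion, so first-round consumption changes by c·ΔTR = 0.78 × (+£413 billion) = +£322.14 billion.
Expenditure multiplier = 1/(1 − c + m) = 1/(1 − 0.78 + 0.25) = 1/0.47 ≈ 2.128.
The transfer multiplier is c × k ≈ 1.66, so ΔY = k × (c·ΔTR) = (+£322.14 billion) / 0.47 ≈ +£685 billion.

+£685 billion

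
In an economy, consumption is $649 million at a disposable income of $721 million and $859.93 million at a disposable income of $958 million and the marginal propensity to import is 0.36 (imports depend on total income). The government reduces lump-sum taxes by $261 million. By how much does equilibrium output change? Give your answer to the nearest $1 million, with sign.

+$494 million

MPC = ΔC/ΔYd = (859.93 − 649)/(958 − 721) = 210.93/237 = 0.89.
A lump-sum tax change of −$261 million shifts disposable income by +$261 million; first-round consumption changes by −c × ΔT = −0.89 × (−$261 million) = +$232.29 million.
Expenditure multiplier = 1/(1 − c + m) = 1/(1 − 0.89 + 0.36) = 1/0.47 ≈ 2.128.
The tax multiplier is −c × k ≈ −1.894, so ΔY = k × (−c·ΔT) = (+$232.29 million) / 0.47 ≈ +$494 million.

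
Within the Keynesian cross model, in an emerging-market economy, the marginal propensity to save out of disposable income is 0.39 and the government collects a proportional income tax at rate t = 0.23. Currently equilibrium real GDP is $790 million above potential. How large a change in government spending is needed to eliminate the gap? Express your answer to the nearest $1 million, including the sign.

−$419 million

MPC = 1 − MPS = 1 − 0.39 = 0.61.
Spending multiplier = 1/(1 − c(1−t)) = 1/(1 − 0.61×0.77) = 1/0.5303 ≈ 1.886.
Need ΔY = −$790 million, so ΔG = ΔY/k = (−$790 million) × 0.5303 ≈ −$419 million.
The government should cut government spending by $419 million.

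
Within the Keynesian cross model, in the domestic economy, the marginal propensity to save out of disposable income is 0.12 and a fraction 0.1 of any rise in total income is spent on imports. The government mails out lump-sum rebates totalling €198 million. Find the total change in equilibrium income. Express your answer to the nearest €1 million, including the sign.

MPC = 1 − MPS = 1 − 0.12 = 0.88.
A lump-sum tax change of −€198 million shifts disposable income by +€198 million; first-round consumption changes by −c × ΔT = −0.88 × (−€198 million) = +€174.24 million.
Expenditure multiplier = 1/(1 − c + m) = 1/(1 − 0.88 + 0.1) = 1/0.22 ≈ 4.545.
The tax multiplier is −c × k = −4, so ΔY = k × (−c·ΔT) = (+€174.24 million) / 0.22 = +€792 million.

+€792 million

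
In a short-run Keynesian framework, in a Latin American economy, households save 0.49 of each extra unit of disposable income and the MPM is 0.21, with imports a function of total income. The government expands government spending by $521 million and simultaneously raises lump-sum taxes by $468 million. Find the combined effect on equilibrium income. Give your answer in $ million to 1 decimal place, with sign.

MPC = 1 − MPS = 1 − 0.49 = 0.51.
Expenditure multiplier = 1/(1 − c + m) = 1/(1 − 0.51 + 0.21) = 1/0.7 ≈ 1.429.
ΔG contributes k·ΔG = (+$521 million) / 0.7 ≈ +$744.3 million.
ΔT of +$468 million changes first-round spending by −c·ΔT = −$238.68 million, contributing k·(−c·ΔT) = (−$238.68 million) / 0.7 ≈ −$341 million.
Net ΔY = k(ΔG − c·ΔT) = (+$282.32 million) / 0.7 ≈ +$403.3 million.

+$403.3 million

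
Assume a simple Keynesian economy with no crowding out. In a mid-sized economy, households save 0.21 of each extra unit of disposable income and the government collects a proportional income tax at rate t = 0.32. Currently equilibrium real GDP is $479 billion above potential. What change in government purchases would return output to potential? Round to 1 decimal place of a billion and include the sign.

MPC = 1 − MPS = 1 − 0.21 = 0.79.
Spending multiplier = 1/(1 − c(1−t)) = 1/(1 − 0.79×0.68) = 1/0.4628 ≈ 2.161.
Need ΔY = −$479 billion, so ΔG = ΔY/k = (−$479 billion) × 0.4628 ≈ −$221.7 billion.
The government should cut government purchases by $221.7 billion.

−$221.7 billion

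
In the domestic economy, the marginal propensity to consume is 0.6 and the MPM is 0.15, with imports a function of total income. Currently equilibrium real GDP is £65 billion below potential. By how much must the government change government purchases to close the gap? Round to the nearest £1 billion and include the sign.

Spending multiplier = 1/(1 − c + m) = 1/(1 − 0.6 + 0.15) = 1/0.55 ≈ 1.818.
Need ΔY = +£65 billion, so ΔG = ΔY/k = (+£65 billion) × 0.55 ≈ +£36 billion.
The government should increase government purchases by £36 billion.

+£36 billion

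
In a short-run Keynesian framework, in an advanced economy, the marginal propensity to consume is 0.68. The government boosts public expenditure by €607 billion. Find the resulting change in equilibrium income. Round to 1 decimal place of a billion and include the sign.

Spending multiplier = 1/(1 − MPC) = 1/(1 − 0.68) = 1/0.32 = 3.125.
ΔY = k × ΔG = (+€607 billion) / 0.32 ≈ +€1,896.9 billion.

+€1,896.9 billion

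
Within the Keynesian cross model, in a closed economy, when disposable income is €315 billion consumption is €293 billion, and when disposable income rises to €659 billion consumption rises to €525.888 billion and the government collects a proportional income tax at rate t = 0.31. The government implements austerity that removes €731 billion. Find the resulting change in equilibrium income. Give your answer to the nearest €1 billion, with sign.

−€1,372 billion

MPC = ΔC/ΔYd = (525.888 − 293)/(659 − 315) = 232.888/344 = 0.677.
Expenditure multiplier = 1/(1 − c(1−t)) = 1/(1 − 0.677×0.69) = 1/0.53287 ≈ 1.877.
ΔY = k × ΔG = (−€731 billion) / 0.53287 ≈ −€1,372 billion.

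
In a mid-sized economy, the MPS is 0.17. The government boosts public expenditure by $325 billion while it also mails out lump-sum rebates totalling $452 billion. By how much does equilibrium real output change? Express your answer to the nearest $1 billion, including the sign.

MPC = 1 − MPS = 1 − 0.17 = 0.83.
Expenditure multiplier = 1/(1 − MPC) = 1/(1 − 0.83) = 1/0.17 ≈ 5.882.
ΔG contributes k·ΔG = (+$325 billion) / 0.17 ≈ +$1,911.8 billion.
ΔT of −$452 billion changes first-round spending by −c·ΔT = +$375.16 billion, contributing k·(−c·ΔT) = (+$375.16 billion) / 0.17 ≈ +$2,206.8 billion.
Net ΔY = k(ΔG − c·ΔT) = (+$700.16 billion) / 0.17 ≈ +$4,119 billion.

+$4,119 billion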